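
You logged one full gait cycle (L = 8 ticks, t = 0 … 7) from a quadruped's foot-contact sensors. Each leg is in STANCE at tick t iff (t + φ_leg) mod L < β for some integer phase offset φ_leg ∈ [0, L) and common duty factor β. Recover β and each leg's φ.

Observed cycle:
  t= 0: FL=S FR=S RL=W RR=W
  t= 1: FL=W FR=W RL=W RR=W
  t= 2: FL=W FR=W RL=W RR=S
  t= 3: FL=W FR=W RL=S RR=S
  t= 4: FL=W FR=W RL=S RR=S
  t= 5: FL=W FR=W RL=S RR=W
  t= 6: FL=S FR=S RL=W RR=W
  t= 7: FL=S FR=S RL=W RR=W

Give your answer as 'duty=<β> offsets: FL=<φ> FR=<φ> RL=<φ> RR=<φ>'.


duty=3 offsets: FL=2 FR=2 RL=5 RR=6

duty β = stance ticks per leg = 3
FL: stance ticks = 3; W→S at t=6 → φ=2
FR: stance ticks = 3; W→S at t=6 → φ=2
RL: stance ticks = 3; W→S at t=3 → φ=5
RR: stance ticks = 3; W→S at t=2 → φ=6


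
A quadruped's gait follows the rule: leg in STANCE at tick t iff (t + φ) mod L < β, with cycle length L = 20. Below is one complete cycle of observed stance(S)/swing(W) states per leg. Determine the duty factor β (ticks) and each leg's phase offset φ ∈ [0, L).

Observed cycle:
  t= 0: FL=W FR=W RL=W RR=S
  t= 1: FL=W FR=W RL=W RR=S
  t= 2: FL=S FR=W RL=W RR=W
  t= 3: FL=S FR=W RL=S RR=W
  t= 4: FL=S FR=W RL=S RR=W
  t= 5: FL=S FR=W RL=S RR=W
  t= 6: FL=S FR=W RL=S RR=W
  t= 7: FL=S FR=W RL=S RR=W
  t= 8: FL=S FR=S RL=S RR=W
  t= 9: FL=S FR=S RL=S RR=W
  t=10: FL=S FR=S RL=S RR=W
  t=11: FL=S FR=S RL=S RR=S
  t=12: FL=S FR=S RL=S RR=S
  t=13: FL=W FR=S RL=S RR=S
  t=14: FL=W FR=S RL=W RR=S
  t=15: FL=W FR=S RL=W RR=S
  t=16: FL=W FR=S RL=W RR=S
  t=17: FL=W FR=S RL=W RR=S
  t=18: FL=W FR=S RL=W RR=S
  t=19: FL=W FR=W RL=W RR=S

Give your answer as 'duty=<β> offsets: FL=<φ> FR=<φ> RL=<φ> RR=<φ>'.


duty β = stance ticks per leg = 11
FL: stance ticks = 11; W→S at t=2 → φ=18
FR: stance ticks = 11; W→S at t=8 → φ=12
RL: stance ticks = 11; W→S at t=3 → φ=17
RR: stance ticks = 11; W→S at t=11 → φ=9

duty=11 offsets: FL=18 FR=12 RL=17 RR=9


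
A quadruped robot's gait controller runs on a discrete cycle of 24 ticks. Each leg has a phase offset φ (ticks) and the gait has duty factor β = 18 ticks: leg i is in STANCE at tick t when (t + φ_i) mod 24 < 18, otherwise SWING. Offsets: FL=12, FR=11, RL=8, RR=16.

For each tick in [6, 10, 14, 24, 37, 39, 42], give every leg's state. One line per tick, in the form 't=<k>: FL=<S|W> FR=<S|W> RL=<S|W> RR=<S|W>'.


t=6: phase=(18,17,14,22) vs β=18 → FL=W FR=S RL=S RR=W
t=10: phase=(22,21,18,2) vs β=18 → FL=W FR=W RL=W RR=S
t=14: phase=(2,1,22,6) vs β=18 → FL=S FR=S RL=W RR=S
t=24: phase=(12,11,8,16) vs β=18 → FL=S FR=S RL=S RR=S
t=37: phase=(1,0,21,5) vs β=18 → FL=S FR=S RL=W RR=S
t=39: phase=(3,2,23,7) vs β=18 → FL=S FR=S RL=W RR=S
t=42: phase=(6,5,2,10) vs β=18 → FL=S FR=S RL=S RR=S

t=6: FL=W FR=S RL=S RR=W
t=10: FL=W FR=W RL=W RR=S
t=14: FL=S FR=S RL=W RR=S
t=24: FL=S FR=S RL=S RR=S
t=37: FL=S FR=S RL=W RR=S
t=39: FL=S FR=S RL=W RR=S
t=42: FL=S FR=S RL=S RR=S


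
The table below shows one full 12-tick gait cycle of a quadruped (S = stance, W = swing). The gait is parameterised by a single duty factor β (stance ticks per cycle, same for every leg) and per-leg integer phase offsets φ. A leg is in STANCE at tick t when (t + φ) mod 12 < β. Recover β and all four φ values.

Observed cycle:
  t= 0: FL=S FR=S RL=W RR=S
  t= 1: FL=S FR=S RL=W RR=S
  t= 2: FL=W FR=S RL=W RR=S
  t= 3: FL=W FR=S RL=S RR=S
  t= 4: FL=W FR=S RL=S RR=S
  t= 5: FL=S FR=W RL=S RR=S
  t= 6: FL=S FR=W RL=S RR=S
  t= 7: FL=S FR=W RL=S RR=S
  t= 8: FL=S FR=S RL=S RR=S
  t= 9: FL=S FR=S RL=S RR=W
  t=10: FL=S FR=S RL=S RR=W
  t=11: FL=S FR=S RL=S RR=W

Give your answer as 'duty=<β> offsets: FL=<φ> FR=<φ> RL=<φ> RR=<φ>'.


duty β = stance ticks per leg = 9
FL: stance ticks = 9; W→S at t=5 → φ=7
FR: stance ticks = 9; W→S at t=8 → φ=4
RL: stance ticks = 9; W→S at t=3 → φ=9
RR: stance ticks = 9; W→S at t=0 → φ=0

duty=9 offsets: FL=7 FR=4 RL=9 RR=0


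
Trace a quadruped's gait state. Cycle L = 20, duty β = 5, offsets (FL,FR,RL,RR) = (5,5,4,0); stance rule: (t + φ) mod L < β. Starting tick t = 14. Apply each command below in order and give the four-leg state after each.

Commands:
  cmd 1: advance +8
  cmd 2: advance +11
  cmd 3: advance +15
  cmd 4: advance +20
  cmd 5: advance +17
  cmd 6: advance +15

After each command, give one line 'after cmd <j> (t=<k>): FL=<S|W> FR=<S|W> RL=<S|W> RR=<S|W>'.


after cmd 1 (t=22): FL=W FR=W RL=W RR=S
after cmd 2 (t=33): FL=W FR=W RL=W RR=W
after cmd 3 (t=48): FL=W FR=W RL=W RR=W
after cmd 4 (t=68): FL=W FR=W RL=W RR=W
after cmd 5 (t=85): FL=W FR=W RL=W RR=W
after cmd 6 (t=100): FL=W FR=W RL=S RR=S

start t=14: FL=W FR=W RL=W RR=W
cmd 1: advance +8 → t=22, phase=(7,7,6,2) → FL=W FR=W RL=W RR=S
cmd 2: advance +11 → t=33, phase=(18,18,17,13) → FL=W FR=W RL=W RR=W
cmd 3: advance +15 → t=48, phase=(13,13,12,8) → FL=W FR=W RL=W RR=W
cmd 4: advance +20 → t=68, phase=(13,13,12,8) → FL=W FR=W RL=W RR=W
cmd 5: advance +17 → t=85, phase=(10,10,9,5) → FL=W FR=W RL=W RR=W
cmd 6: advance +15 → t=100, phase=(5,5,4,0) → FL=W FR=W RL=S RR=S


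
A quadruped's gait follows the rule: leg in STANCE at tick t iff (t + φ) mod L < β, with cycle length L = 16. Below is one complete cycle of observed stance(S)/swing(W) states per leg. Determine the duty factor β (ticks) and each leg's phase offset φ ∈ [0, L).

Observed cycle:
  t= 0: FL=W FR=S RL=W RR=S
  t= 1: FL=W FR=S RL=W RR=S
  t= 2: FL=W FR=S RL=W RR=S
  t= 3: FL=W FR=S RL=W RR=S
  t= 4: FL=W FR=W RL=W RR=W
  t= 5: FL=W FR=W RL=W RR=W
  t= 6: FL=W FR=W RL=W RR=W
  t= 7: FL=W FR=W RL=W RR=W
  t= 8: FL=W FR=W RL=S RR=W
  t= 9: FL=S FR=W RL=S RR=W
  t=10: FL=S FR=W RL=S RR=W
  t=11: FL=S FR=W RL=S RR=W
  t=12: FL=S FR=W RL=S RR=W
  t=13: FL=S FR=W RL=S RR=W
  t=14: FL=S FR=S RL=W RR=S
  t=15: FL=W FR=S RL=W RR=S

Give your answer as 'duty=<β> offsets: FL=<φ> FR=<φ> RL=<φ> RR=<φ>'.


duty=6 offsets: FL=7 FR=2 RL=8 RR=2

duty β = stance ticks per leg = 6
FL: stance ticks = 6; W→S at t=9 → φ=7
FR: stance ticks = 6; W→S at t=14 → φ=2
RL: stance ticks = 6; W→S at t=8 → φ=8
RR: stance ticks = 6; W→S at t=14 → φ=2


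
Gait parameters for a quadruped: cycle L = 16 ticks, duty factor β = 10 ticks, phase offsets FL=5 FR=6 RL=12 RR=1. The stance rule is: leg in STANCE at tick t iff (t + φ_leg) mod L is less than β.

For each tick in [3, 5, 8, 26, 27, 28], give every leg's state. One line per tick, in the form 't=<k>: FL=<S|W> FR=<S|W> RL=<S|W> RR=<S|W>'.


t=3: FL=S FR=S RL=W RR=S
t=5: FL=W FR=W RL=S RR=S
t=8: FL=W FR=W RL=S RR=S
t=26: FL=W FR=S RL=S RR=W
t=27: FL=S FR=S RL=S RR=W
t=28: FL=S FR=S RL=S RR=W

t=3: phase=(8,9,15,4) vs β=10 → FL=S FR=S RL=W RR=S
t=5: phase=(10,11,1,6) vs β=10 → FL=W FR=W RL=S RR=S
t=8: phase=(13,14,4,9) vs β=10 → FL=W FR=W RL=S RR=S
t=26: phase=(15,0,6,11) vs β=10 → FL=W FR=S RL=S RR=W
t=27: phase=(0,1,7,12) vs β=10 → FL=S FR=S RL=S RR=W
t=28: phase=(1,2,8,13) vs β=10 → FL=S FR=S RL=S RR=W


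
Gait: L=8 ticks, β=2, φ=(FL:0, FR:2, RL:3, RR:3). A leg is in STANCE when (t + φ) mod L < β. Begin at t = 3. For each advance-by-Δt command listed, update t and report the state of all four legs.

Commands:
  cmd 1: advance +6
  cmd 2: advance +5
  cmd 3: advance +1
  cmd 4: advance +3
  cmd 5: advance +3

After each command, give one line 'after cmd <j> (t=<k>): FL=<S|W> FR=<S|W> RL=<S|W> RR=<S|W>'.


start t=3: FL=W FR=W RL=W RR=W
cmd 1: advance +6 → t=9, phase=(1,3,4,4) → FL=S FR=W RL=W RR=W
cmd 2: advance +5 → t=14, phase=(6,0,1,1) → FL=W FR=S RL=S RR=S
cmd 3: advance +1 → t=15, phase=(7,1,2,2) → FL=W FR=S RL=W RR=W
cmd 4: advance +3 → t=18, phase=(2,4,5,5) → FL=W FR=W RL=W RR=W
cmd 5: advance +3 → t=21, phase=(5,7,0,0) → FL=W FR=W RL=S RR=S

after cmd 1 (t=9): FL=S FR=W RL=W RR=W
after cmd 2 (t=14): FL=W FR=S RL=S RR=S
after cmd 3 (t=15): FL=W FR=S RL=W RR=W
after cmd 4 (t=18): FL=W FR=W RL=W RR=W
after cmd 5 (t=21): FL=W FR=W RL=S RR=S


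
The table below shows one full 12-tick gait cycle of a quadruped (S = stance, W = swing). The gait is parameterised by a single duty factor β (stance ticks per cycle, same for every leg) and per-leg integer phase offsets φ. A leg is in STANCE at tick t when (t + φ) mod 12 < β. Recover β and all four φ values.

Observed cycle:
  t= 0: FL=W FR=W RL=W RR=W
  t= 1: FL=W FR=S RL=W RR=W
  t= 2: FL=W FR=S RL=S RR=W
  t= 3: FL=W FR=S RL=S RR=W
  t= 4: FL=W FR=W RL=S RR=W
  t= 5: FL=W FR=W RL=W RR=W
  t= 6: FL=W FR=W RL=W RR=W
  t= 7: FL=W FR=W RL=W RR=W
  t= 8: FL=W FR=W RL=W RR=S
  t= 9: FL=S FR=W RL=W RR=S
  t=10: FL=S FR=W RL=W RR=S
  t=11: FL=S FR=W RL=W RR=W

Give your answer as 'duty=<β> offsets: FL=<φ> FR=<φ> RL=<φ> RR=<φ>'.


duty=3 offsets: FL=3 FR=11 RL=10 RR=4

duty β = stance ticks per leg = 3
FL: stance ticks = 3; W→S at t=9 → φ=3
FR: stance ticks = 3; W→S at t=1 → φ=11
RL: stance ticks = 3; W→S at t=2 → φ=10
RR: stance ticks = 3; W→S at t=8 → φ=4


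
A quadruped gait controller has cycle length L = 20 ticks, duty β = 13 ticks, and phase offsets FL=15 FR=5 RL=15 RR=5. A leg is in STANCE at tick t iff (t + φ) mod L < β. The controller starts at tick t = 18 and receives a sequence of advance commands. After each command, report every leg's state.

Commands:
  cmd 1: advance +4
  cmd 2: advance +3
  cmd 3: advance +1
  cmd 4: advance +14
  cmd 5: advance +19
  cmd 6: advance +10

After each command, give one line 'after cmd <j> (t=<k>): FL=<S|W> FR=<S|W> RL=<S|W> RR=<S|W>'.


after cmd 1 (t=22): FL=W FR=S RL=W RR=S
after cmd 2 (t=25): FL=S FR=S RL=S RR=S
after cmd 3 (t=26): FL=S FR=S RL=S RR=S
after cmd 4 (t=40): FL=W FR=S RL=W RR=S
after cmd 5 (t=59): FL=W FR=S RL=W RR=S
after cmd 6 (t=69): FL=S FR=W RL=S RR=W

start t=18: FL=W FR=S RL=W RR=S
cmd 1: advance +4 → t=22, phase=(17,7,17,7) → FL=W FR=S RL=W RR=S
cmd 2: advance +3 → t=25, phase=(0,10,0,10) → FL=S FR=S RL=S RR=S
cmd 3: advance +1 → t=26, phase=(1,11,1,11) → FL=S FR=S RL=S RR=S
cmd 4: advance +14 → t=40, phase=(15,5,15,5) → FL=W FR=S RL=W RR=S
cmd 5: advance +19 → t=59, phase=(14,4,14,4) → FL=W FR=S RL=W RR=S
cmd 6: advance +10 → t=69, phase=(4,14,4,14) → FL=S FR=W RL=S RR=W


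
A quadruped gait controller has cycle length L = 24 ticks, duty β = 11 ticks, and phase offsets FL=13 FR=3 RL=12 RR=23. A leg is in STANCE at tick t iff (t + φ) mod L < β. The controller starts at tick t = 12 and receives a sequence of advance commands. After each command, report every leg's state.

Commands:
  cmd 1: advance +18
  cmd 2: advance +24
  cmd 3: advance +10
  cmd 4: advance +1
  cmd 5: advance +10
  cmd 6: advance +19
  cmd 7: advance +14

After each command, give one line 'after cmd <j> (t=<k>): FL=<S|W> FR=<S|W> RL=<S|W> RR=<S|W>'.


after cmd 1 (t=30): FL=W FR=S RL=W RR=S
after cmd 2 (t=54): FL=W FR=S RL=W RR=S
after cmd 3 (t=64): FL=S FR=W RL=S RR=W
after cmd 4 (t=65): FL=S FR=W RL=S RR=W
after cmd 5 (t=75): FL=W FR=S RL=W RR=S
after cmd 6 (t=94): FL=W FR=S RL=S RR=W
after cmd 7 (t=108): FL=S FR=W RL=S RR=W

start t=12: FL=S FR=W RL=S RR=W
cmd 1: advance +18 → t=30, phase=(19,9,18,5) → FL=W FR=S RL=W RR=S
cmd 2: advance +24 → t=54, phase=(19,9,18,5) → FL=W FR=S RL=W RR=S
cmd 3: advance +10 → t=64, phase=(5,19,4,15) → FL=S FR=W RL=S RR=W
cmd 4: advance +1 → t=65, phase=(6,20,5,16) → FL=S FR=W RL=S RR=W
cmd 5: advance +10 → t=75, phase=(16,6,15,2) → FL=W FR=S RL=W RR=S
cmd 6: advance +19 → t=94, phase=(11,1,10,21) → FL=W FR=S RL=S RR=W
cmd 7: advance +14 → t=108, phase=(1,15,0,11) → FL=S FR=W RL=S RR=W


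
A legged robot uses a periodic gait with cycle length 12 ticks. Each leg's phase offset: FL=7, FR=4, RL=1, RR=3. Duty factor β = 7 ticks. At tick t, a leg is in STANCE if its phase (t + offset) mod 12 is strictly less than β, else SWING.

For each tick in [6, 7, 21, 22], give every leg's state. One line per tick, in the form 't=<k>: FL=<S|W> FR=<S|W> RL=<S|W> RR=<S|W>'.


t=6: FL=S FR=W RL=W RR=W
t=7: FL=S FR=W RL=W RR=W
t=21: FL=S FR=S RL=W RR=S
t=22: FL=S FR=S RL=W RR=S

t=6: phase=(1,10,7,9) vs β=7 → FL=S FR=W RL=W RR=W
t=7: phase=(2,11,8,10) vs β=7 → FL=S FR=W RL=W RR=W
t=21: phase=(4,1,10,0) vs β=7 → FL=S FR=S RL=W RR=S
t=22: phase=(5,2,11,1) vs β=7 → FL=S FR=S RL=W RR=S


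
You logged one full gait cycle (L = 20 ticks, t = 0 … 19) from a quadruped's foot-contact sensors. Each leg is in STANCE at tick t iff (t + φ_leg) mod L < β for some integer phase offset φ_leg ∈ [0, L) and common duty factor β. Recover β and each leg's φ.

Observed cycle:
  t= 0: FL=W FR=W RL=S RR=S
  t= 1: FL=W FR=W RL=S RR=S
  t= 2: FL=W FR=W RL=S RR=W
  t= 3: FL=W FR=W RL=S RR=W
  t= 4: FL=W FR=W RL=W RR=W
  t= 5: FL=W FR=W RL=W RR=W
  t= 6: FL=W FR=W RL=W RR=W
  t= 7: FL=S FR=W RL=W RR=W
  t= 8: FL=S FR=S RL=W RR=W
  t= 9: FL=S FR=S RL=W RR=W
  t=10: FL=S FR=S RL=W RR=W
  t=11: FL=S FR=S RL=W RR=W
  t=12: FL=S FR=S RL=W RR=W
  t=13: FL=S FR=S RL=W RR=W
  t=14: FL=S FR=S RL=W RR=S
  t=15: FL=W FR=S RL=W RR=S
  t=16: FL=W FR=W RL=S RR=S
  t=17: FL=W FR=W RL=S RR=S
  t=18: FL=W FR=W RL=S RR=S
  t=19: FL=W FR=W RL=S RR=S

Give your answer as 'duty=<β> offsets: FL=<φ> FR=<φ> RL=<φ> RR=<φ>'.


duty β = stance ticks per leg = 8
FL: stance ticks = 8; W→S at t=7 → φ=13
FR: stance ticks = 8; W→S at t=8 → φ=12
RL: stance ticks = 8; W→S at t=16 → φ=4
RR: stance ticks = 8; W→S at t=14 → φ=6

duty=8 offsets: FL=13 FR=12 RL=4 RR=6


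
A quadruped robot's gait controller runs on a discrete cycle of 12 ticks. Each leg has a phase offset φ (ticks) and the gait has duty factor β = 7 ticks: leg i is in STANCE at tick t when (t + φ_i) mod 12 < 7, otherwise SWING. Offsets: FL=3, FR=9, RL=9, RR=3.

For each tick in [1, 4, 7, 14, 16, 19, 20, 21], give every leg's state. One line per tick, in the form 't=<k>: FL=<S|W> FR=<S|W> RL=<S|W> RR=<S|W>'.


t=1: FL=S FR=W RL=W RR=S
t=4: FL=W FR=S RL=S RR=W
t=7: FL=W FR=S RL=S RR=W
t=14: FL=S FR=W RL=W RR=S
t=16: FL=W FR=S RL=S RR=W
t=19: FL=W FR=S RL=S RR=W
t=20: FL=W FR=S RL=S RR=W
t=21: FL=S FR=S RL=S RR=S

t=1: phase=(4,10,10,4) vs β=7 → FL=S FR=W RL=W RR=S
t=4: phase=(7,1,1,7) vs β=7 → FL=W FR=S RL=S RR=W
t=7: phase=(10,4,4,10) vs β=7 → FL=W FR=S RL=S RR=W
t=14: phase=(5,11,11,5) vs β=7 → FL=S FR=W RL=W RR=S
t=16: phase=(7,1,1,7) vs β=7 → FL=W FR=S RL=S RR=W
t=19: phase=(10,4,4,10) vs β=7 → FL=W FR=S RL=S RR=W
t=20: phase=(11,5,5,11) vs β=7 → FL=W FR=S RL=S RR=W
t=21: phase=(0,6,6,0) vs β=7 → FL=S FR=S RL=S RR=S


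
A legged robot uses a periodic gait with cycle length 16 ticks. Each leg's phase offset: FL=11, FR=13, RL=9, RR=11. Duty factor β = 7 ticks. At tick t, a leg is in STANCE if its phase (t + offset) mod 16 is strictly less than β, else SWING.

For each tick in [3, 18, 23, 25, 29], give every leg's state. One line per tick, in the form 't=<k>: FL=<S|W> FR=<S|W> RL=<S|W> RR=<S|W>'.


t=3: phase=(14,0,12,14) vs β=7 → FL=W FR=S RL=W RR=W
t=18: phase=(13,15,11,13) vs β=7 → FL=W FR=W RL=W RR=W
t=23: phase=(2,4,0,2) vs β=7 → FL=S FR=S RL=S RR=S
t=25: phase=(4,6,2,4) vs β=7 → FL=S FR=S RL=S RR=S
t=29: phase=(8,10,6,8) vs β=7 → FL=W FR=W RL=S RR=W

t=3: FL=W FR=S RL=W RR=W
t=18: FL=W FR=W RL=W RR=W
t=23: FL=S FR=S RL=S RR=S
t=25: FL=S FR=S RL=S RR=S
t=29: FL=W FR=W RL=S RR=W


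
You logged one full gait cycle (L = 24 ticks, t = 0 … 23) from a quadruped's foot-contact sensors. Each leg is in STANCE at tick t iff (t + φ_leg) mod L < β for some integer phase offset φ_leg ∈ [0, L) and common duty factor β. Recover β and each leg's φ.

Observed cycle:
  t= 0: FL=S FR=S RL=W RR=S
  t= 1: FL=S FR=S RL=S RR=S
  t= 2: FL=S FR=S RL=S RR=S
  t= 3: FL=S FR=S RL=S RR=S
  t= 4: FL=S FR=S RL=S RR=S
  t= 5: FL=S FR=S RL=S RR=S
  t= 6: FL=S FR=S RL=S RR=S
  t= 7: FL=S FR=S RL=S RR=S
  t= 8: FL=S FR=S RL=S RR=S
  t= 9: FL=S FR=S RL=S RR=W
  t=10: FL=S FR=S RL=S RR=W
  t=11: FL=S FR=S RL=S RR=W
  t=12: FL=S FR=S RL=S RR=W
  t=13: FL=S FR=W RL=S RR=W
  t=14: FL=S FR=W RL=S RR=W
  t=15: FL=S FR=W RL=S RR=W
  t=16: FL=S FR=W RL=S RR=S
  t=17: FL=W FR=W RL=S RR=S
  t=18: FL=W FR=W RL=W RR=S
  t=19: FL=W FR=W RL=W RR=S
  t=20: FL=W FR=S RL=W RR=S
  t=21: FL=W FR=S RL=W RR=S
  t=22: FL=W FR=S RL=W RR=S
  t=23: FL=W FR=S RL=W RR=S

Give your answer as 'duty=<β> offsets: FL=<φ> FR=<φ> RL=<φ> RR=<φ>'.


duty β = stance ticks per leg = 17
FL: stance ticks = 17; W→S at t=0 → φ=0
FR: stance ticks = 17; W→S at t=20 → φ=4
RL: stance ticks = 17; W→S at t=1 → φ=23
RR: stance ticks = 17; W→S at t=16 → φ=8

duty=17 offsets: FL=0 FR=4 RL=23 RR=8


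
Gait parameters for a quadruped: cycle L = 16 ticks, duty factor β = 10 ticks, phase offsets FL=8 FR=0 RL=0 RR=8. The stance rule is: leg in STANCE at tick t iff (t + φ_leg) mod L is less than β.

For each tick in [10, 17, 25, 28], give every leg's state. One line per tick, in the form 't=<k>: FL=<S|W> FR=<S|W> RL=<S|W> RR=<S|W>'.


t=10: phase=(2,10,10,2) vs β=10 → FL=S FR=W RL=W RR=S
t=17: phase=(9,1,1,9) vs β=10 → FL=S FR=S RL=S RR=S
t=25: phase=(1,9,9,1) vs β=10 → FL=S FR=S RL=S RR=S
t=28: phase=(4,12,12,4) vs β=10 → FL=S FR=W RL=W RR=S

t=10: FL=S FR=W RL=W RR=S
t=17: FL=S FR=S RL=S RR=S
t=25: FL=S FR=S RL=S RR=S
t=28: FL=S FR=W RL=W RR=S


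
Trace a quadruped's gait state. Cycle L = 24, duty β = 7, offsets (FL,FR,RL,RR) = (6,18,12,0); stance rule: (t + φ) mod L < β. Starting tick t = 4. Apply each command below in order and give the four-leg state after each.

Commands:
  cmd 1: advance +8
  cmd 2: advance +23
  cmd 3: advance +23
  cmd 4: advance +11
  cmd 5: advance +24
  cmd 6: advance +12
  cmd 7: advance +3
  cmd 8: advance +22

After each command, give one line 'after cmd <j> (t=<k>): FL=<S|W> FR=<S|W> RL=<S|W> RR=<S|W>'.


start t=4: FL=W FR=W RL=W RR=S
cmd 1: advance +8 → t=12, phase=(18,6,0,12) → FL=W FR=S RL=S RR=W
cmd 2: advance +23 → t=35, phase=(17,5,23,11) → FL=W FR=S RL=W RR=W
cmd 3: advance +23 → t=58, phase=(16,4,22,10) → FL=W FR=S RL=W RR=W
cmd 4: advance +11 → t=69, phase=(3,15,9,21) → FL=S FR=W RL=W RR=W
cmd 5: advance +24 → t=93, phase=(3,15,9,21) → FL=S FR=W RL=W RR=W
cmd 6: advance +12 → t=105, phase=(15,3,21,9) → FL=W FR=S RL=W RR=W
cmd 7: advance +3 → t=108, phase=(18,6,0,12) → FL=W FR=S RL=S RR=W
cmd 8: advance +22 → t=130, phase=(16,4,22,10) → FL=W FR=S RL=W RR=W

after cmd 1 (t=12): FL=W FR=S RL=S RR=W
after cmd 2 (t=35): FL=W FR=S RL=W RR=W
after cmd 3 (t=58): FL=W FR=S RL=W RR=W
after cmd 4 (t=69): FL=S FR=W RL=W RR=W
after cmd 5 (t=93): FL=S FR=W RL=W RR=W
after cmd 6 (t=105): FL=W FR=S RL=W RR=W
after cmd 7 (t=108): FL=W FR=S RL=S RR=W
after cmd 8 (t=130): FL=W FR=S RL=W RR=W


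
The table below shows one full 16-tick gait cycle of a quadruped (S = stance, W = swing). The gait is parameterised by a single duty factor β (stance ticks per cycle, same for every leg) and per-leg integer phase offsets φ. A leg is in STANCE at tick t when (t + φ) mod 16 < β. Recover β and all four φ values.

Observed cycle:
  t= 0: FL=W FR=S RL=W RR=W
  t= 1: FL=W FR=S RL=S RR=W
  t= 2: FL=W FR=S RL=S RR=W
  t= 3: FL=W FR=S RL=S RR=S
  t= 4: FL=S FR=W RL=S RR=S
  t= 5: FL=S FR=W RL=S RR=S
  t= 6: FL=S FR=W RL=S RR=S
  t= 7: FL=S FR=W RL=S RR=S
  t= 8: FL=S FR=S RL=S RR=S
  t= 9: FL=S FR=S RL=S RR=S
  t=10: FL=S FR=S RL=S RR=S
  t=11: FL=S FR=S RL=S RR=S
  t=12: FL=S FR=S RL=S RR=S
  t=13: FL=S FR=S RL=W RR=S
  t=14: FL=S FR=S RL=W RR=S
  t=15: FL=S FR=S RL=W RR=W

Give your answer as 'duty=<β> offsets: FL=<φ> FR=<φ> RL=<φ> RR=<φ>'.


duty=12 offsets: FL=12 FR=8 RL=15 RR=13

duty β = stance ticks per leg = 12
FL: stance ticks = 12; W→S at t=4 → φ=12
FR: stance ticks = 12; W→S at t=8 → φ=8
RL: stance ticks = 12; W→S at t=1 → φ=15
RR: stance ticks = 12; W→S at t=3 → φ=13


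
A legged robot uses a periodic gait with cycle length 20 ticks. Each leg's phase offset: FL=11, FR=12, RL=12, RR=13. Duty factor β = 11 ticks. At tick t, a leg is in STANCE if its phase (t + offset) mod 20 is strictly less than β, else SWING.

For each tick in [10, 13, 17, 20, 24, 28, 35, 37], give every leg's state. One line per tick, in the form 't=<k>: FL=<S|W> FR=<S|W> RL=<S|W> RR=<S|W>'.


t=10: FL=S FR=S RL=S RR=S
t=13: FL=S FR=S RL=S RR=S
t=17: FL=S FR=S RL=S RR=S
t=20: FL=W FR=W RL=W RR=W
t=24: FL=W FR=W RL=W RR=W
t=28: FL=W FR=S RL=S RR=S
t=35: FL=S FR=S RL=S RR=S
t=37: FL=S FR=S RL=S RR=S

t=10: phase=(1,2,2,3) vs β=11 → FL=S FR=S RL=S RR=S
t=13: phase=(4,5,5,6) vs β=11 → FL=S FR=S RL=S RR=S
t=17: phase=(8,9,9,10) vs β=11 → FL=S FR=S RL=S RR=S
t=20: phase=(11,12,12,13) vs β=11 → FL=W FR=W RL=W RR=W
t=24: phase=(15,16,16,17) vs β=11 → FL=W FR=W RL=W RR=W
t=28: phase=(19,0,0,1) vs β=11 → FL=W FR=S RL=S RR=S
t=35: phase=(6,7,7,8) vs β=11 → FL=S FR=S RL=S RR=S
t=37: phase=(8,9,9,10) vs β=11 → FL=S FR=S RL=S RR=S


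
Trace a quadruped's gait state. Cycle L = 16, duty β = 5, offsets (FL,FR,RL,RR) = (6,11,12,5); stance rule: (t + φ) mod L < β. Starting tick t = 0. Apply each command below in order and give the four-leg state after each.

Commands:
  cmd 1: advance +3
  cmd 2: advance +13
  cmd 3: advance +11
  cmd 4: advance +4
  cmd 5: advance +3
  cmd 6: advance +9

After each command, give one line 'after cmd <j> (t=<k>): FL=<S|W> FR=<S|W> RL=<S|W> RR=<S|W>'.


after cmd 1 (t=3): FL=W FR=W RL=W RR=W
after cmd 2 (t=16): FL=W FR=W RL=W RR=W
after cmd 3 (t=27): FL=S FR=W RL=W RR=S
after cmd 4 (t=31): FL=W FR=W RL=W RR=S
after cmd 5 (t=34): FL=W FR=W RL=W RR=W
after cmd 6 (t=43): FL=S FR=W RL=W RR=S

start t=0: FL=W FR=W RL=W RR=W
cmd 1: advance +3 → t=3, phase=(9,14,15,8) → FL=W FR=W RL=W RR=W
cmd 2: advance +13 → t=16, phase=(6,11,12,5) → FL=W FR=W RL=W RR=W
cmd 3: advance +11 → t=27, phase=(1,6,7,0) → FL=S FR=W RL=W RR=S
cmd 4: advance +4 → t=31, phase=(5,10,11,4) → FL=W FR=W RL=W RR=S
cmd 5: advance +3 → t=34, phase=(8,13,14,7) → FL=W FR=W RL=W RR=W
cmd 6: advance +9 → t=43, phase=(1,6,7,0) → FL=S FR=W RL=W RR=S


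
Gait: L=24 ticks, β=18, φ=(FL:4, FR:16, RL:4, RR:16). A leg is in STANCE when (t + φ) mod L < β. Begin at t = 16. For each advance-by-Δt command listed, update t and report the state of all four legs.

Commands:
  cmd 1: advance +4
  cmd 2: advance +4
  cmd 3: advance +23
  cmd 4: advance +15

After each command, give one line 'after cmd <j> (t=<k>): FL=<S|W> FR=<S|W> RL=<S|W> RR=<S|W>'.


after cmd 1 (t=20): FL=S FR=S RL=S RR=S
after cmd 2 (t=24): FL=S FR=S RL=S RR=S
after cmd 3 (t=47): FL=S FR=S RL=S RR=S
after cmd 4 (t=62): FL=W FR=S RL=W RR=S

start t=16: FL=W FR=S RL=W RR=S
cmd 1: advance +4 → t=20, phase=(0,12,0,12) → FL=S FR=S RL=S RR=S
cmd 2: advance +4 → t=24, phase=(4,16,4,16) → FL=S FR=S RL=S RR=S
cmd 3: advance +23 → t=47, phase=(3,15,3,15) → FL=S FR=S RL=S RR=S
cmd 4: advance +15 → t=62, phase=(18,6,18,6) → FL=W FR=S RL=W RR=S


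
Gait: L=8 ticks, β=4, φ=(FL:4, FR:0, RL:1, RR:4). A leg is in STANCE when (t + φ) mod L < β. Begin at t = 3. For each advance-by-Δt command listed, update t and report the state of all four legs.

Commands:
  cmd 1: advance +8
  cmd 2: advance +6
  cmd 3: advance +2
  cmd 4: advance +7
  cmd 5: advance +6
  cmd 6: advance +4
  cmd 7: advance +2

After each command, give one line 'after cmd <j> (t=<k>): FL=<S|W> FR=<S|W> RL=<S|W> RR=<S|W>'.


after cmd 1 (t=11): FL=W FR=S RL=W RR=W
after cmd 2 (t=17): FL=W FR=S RL=S RR=W
after cmd 3 (t=19): FL=W FR=S RL=W RR=W
after cmd 4 (t=26): FL=W FR=S RL=S RR=W
after cmd 5 (t=32): FL=W FR=S RL=S RR=W
after cmd 6 (t=36): FL=S FR=W RL=W RR=S
after cmd 7 (t=38): FL=S FR=W RL=W RR=S

start t=3: FL=W FR=S RL=W RR=W
cmd 1: advance +8 → t=11, phase=(7,3,4,7) → FL=W FR=S RL=W RR=W
cmd 2: advance +6 → t=17, phase=(5,1,2,5) → FL=W FR=S RL=S RR=W
cmd 3: advance +2 → t=19, phase=(7,3,4,7) → FL=W FR=S RL=W RR=W
cmd 4: advance +7 → t=26, phase=(6,2,3,6) → FL=W FR=S RL=S RR=W
cmd 5: advance +6 → t=32, phase=(4,0,1,4) → FL=W FR=S RL=S RR=W
cmd 6: advance +4 → t=36, phase=(0,4,5,0) → FL=S FR=W RL=W RR=S
cmd 7: advance +2 → t=38, phase=(2,6,7,2) → FL=S FR=W RL=W RR=S


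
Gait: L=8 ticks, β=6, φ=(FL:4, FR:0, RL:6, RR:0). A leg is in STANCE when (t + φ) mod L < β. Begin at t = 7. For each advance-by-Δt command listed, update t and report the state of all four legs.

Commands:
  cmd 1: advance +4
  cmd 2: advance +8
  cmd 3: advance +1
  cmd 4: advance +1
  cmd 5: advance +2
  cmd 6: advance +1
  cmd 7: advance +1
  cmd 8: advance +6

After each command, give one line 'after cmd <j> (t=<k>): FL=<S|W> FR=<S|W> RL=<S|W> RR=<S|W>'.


after cmd 1 (t=11): FL=W FR=S RL=S RR=S
after cmd 2 (t=19): FL=W FR=S RL=S RR=S
after cmd 3 (t=20): FL=S FR=S RL=S RR=S
after cmd 4 (t=21): FL=S FR=S RL=S RR=S
after cmd 5 (t=23): FL=S FR=W RL=S RR=W
after cmd 6 (t=24): FL=S FR=S RL=W RR=S
after cmd 7 (t=25): FL=S FR=S RL=W RR=S
after cmd 8 (t=31): FL=S FR=W RL=S RR=W

start t=7: FL=S FR=W RL=S RR=W
cmd 1: advance +4 → t=11, phase=(7,3,1,3) → FL=W FR=S RL=S RR=S
cmd 2: advance +8 → t=19, phase=(7,3,1,3) → FL=W FR=S RL=S RR=S
cmd 3: advance +1 → t=20, phase=(0,4,2,4) → FL=S FR=S RL=S RR=S
cmd 4: advance +1 → t=21, phase=(1,5,3,5) → FL=S FR=S RL=S RR=S
cmd 5: advance +2 → t=23, phase=(3,7,5,7) → FL=S FR=W RL=S RR=W
cmd 6: advance +1 → t=24, phase=(4,0,6,0) → FL=S FR=S RL=W RR=S
cmd 7: advance +1 → t=25, phase=(5,1,7,1) → FL=S FR=S RL=W RR=S
cmd 8: advance +6 → t=31, phase=(3,7,5,7) → FL=S FR=W RL=S RR=W


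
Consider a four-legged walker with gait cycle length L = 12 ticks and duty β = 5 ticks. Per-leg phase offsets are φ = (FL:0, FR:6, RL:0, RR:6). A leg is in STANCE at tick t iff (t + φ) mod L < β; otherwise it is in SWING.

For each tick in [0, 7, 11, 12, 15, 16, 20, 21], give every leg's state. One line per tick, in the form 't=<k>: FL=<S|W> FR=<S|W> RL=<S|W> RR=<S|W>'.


t=0: phase=(0,6,0,6) vs β=5 → FL=S FR=W RL=S RR=W
t=7: phase=(7,1,7,1) vs β=5 → FL=W FR=S RL=W RR=S
t=11: phase=(11,5,11,5) vs β=5 → FL=W FR=W RL=W RR=W
t=12: phase=(0,6,0,6) vs β=5 → FL=S FR=W RL=S RR=W
t=15: phase=(3,9,3,9) vs β=5 → FL=S FR=W RL=S RR=W
t=16: phase=(4,10,4,10) vs β=5 → FL=S FR=W RL=S RR=W
t=20: phase=(8,2,8,2) vs β=5 → FL=W FR=S RL=W RR=S
t=21: phase=(9,3,9,3) vs β=5 → FL=W FR=S RL=W RR=S

t=0: FL=S FR=W RL=S RR=W
t=7: FL=W FR=S RL=W RR=S
t=11: FL=W FR=W RL=W RR=W
t=12: FL=S FR=W RL=S RR=W
t=15: FL=S FR=W RL=S RR=W
t=16: FL=S FR=W RL=S RR=W
t=20: FL=W FR=S RL=W RR=S
t=21: FL=W FR=S RL=W RR=S


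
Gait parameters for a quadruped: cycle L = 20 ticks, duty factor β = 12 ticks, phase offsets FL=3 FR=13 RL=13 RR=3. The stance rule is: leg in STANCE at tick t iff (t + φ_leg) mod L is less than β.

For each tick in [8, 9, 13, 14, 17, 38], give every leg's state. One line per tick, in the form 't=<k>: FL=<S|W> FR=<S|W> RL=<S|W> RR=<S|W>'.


t=8: phase=(11,1,1,11) vs β=12 → FL=S FR=S RL=S RR=S
t=9: phase=(12,2,2,12) vs β=12 → FL=W FR=S RL=S RR=W
t=13: phase=(16,6,6,16) vs β=12 → FL=W FR=S RL=S RR=W
t=14: phase=(17,7,7,17) vs β=12 → FL=W FR=S RL=S RR=W
t=17: phase=(0,10,10,0) vs β=12 → FL=S FR=S RL=S RR=S
t=38: phase=(1,11,11,1) vs β=12 → FL=S FR=S RL=S RR=S

t=8: FL=S FR=S RL=S RR=S
t=9: FL=W FR=S RL=S RR=W
t=13: FL=W FR=S RL=S RR=W
t=14: FL=W FR=S RL=S RR=W
t=17: FL=S FR=S RL=S RR=S
t=38: FL=S FR=S RL=S RR=S


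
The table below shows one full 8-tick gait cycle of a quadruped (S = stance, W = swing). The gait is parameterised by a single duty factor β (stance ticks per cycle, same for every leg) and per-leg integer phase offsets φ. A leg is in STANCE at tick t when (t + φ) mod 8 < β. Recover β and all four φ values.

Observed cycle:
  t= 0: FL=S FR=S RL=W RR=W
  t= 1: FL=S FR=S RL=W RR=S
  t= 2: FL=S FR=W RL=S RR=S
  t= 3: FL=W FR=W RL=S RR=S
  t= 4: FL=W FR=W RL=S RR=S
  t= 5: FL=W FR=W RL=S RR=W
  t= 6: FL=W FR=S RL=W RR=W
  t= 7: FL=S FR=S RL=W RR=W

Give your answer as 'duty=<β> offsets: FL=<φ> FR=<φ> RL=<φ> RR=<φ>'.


duty β = stance ticks per leg = 4
FL: stance ticks = 4; W→S at t=7 → φ=1
FR: stance ticks = 4; W→S at t=6 → φ=2
RL: stance ticks = 4; W→S at t=2 → φ=6
RR: stance ticks = 4; W→S at t=1 → φ=7

duty=4 offsets: FL=1 FR=2 RL=6 RR=7


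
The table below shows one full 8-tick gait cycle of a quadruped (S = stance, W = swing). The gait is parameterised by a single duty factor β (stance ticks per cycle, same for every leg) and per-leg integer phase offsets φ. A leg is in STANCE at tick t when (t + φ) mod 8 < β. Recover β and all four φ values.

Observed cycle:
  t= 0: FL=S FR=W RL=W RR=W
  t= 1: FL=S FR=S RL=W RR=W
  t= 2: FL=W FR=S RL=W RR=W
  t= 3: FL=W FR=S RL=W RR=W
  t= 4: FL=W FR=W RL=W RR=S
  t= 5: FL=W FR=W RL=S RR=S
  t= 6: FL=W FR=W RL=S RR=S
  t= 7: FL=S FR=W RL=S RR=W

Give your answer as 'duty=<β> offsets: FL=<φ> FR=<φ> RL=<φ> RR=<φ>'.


duty β = stance ticks per leg = 3
FL: stance ticks = 3; W→S at t=7 → φ=1
FR: stance ticks = 3; W→S at t=1 → φ=7
RL: stance ticks = 3; W→S at t=5 → φ=3
RR: stance ticks = 3; W→S at t=4 → φ=4

duty=3 offsets: FL=1 FR=7 RL=3 RR=4


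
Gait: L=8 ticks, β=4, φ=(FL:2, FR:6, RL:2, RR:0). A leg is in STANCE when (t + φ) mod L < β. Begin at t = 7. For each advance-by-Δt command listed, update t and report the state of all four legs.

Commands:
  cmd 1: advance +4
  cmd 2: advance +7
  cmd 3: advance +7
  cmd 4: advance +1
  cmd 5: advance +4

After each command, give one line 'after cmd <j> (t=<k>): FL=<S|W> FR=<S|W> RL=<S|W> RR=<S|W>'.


after cmd 1 (t=11): FL=W FR=S RL=W RR=S
after cmd 2 (t=18): FL=W FR=S RL=W RR=S
after cmd 3 (t=25): FL=S FR=W RL=S RR=S
after cmd 4 (t=26): FL=W FR=S RL=W RR=S
after cmd 5 (t=30): FL=S FR=W RL=S RR=W

start t=7: FL=S FR=W RL=S RR=W
cmd 1: advance +4 → t=11, phase=(5,1,5,3) → FL=W FR=S RL=W RR=S
cmd 2: advance +7 → t=18, phase=(4,0,4,2) → FL=W FR=S RL=W RR=S
cmd 3: advance +7 → t=25, phase=(3,7,3,1) → FL=S FR=W RL=S RR=S
cmd 4: advance +1 → t=26, phase=(4,0,4,2) → FL=W FR=S RL=W RR=S
cmd 5: advance +4 → t=30, phase=(0,4,0,6) → FL=S FR=W RL=S RR=W


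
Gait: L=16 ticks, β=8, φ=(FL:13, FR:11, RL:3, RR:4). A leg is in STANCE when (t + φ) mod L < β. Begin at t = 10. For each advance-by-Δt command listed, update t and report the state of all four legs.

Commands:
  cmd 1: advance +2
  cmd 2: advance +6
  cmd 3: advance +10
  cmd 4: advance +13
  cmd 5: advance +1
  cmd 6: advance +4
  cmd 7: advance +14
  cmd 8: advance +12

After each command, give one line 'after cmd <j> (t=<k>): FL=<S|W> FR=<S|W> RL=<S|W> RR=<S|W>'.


start t=10: FL=S FR=S RL=W RR=W
cmd 1: advance +2 → t=12, phase=(9,7,15,0) → FL=W FR=S RL=W RR=S
cmd 2: advance +6 → t=18, phase=(15,13,5,6) → FL=W FR=W RL=S RR=S
cmd 3: advance +10 → t=28, phase=(9,7,15,0) → FL=W FR=S RL=W RR=S
cmd 4: advance +13 → t=41, phase=(6,4,12,13) → FL=S FR=S RL=W RR=W
cmd 5: advance +1 → t=42, phase=(7,5,13,14) → FL=S FR=S RL=W RR=W
cmd 6: advance +4 → t=46, phase=(11,9,1,2) → FL=W FR=W RL=S RR=S
cmd 7: advance +14 → t=60, phase=(9,7,15,0) → FL=W FR=S RL=W RR=S
cmd 8: advance +12 → t=72, phase=(5,3,11,12) → FL=S FR=S RL=W RR=W

after cmd 1 (t=12): FL=W FR=S RL=W RR=S
after cmd 2 (t=18): FL=W FR=W RL=S RR=S
after cmd 3 (t=28): FL=W FR=S RL=W RR=S
after cmd 4 (t=41): FL=S FR=S RL=W RR=W
after cmd 5 (t=42): FL=S FR=S RL=W RR=W
after cmd 6 (t=46): FL=W FR=W RL=S RR=S
after cmd 7 (t=60): FL=W FR=S RL=W RR=S
after cmd 8 (t=72): FL=S FR=S RL=W RR=W


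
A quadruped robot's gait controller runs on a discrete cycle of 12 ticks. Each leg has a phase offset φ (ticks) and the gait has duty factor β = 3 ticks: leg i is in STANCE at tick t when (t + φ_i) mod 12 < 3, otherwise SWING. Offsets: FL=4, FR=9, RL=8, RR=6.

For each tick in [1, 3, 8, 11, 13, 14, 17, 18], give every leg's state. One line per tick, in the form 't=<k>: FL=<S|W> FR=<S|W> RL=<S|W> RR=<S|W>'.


t=1: phase=(5,10,9,7) vs β=3 → FL=W FR=W RL=W RR=W
t=3: phase=(7,0,11,9) vs β=3 → FL=W FR=S RL=W RR=W
t=8: phase=(0,5,4,2) vs β=3 → FL=S FR=W RL=W RR=S
t=11: phase=(3,8,7,5) vs β=3 → FL=W FR=W RL=W RR=W
t=13: phase=(5,10,9,7) vs β=3 → FL=W FR=W RL=W RR=W
t=14: phase=(6,11,10,8) vs β=3 → FL=W FR=W RL=W RR=W
t=17: phase=(9,2,1,11) vs β=3 → FL=W FR=S RL=S RR=W
t=18: phase=(10,3,2,0) vs β=3 → FL=W FR=W RL=S RR=S

t=1: FL=W FR=W RL=W RR=W
t=3: FL=W FR=S RL=W RR=W
t=8: FL=S FR=W RL=W RR=S
t=11: FL=W FR=W RL=W RR=W
t=13: FL=W FR=W RL=W RR=W
t=14: FL=W FR=W RL=W RR=W
t=17: FL=W FR=S RL=S RR=W
t=18: FL=W FR=W RL=S RR=S


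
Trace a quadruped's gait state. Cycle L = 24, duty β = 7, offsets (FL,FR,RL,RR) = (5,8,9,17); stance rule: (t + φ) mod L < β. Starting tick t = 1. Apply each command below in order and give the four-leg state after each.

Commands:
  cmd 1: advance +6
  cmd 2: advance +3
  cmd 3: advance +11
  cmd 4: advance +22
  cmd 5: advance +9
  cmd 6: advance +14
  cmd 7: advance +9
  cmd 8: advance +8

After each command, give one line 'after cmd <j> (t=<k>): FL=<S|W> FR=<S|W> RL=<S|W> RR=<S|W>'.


start t=1: FL=S FR=W RL=W RR=W
cmd 1: advance +6 → t=7, phase=(12,15,16,0) → FL=W FR=W RL=W RR=S
cmd 2: advance +3 → t=10, phase=(15,18,19,3) → FL=W FR=W RL=W RR=S
cmd 3: advance +11 → t=21, phase=(2,5,6,14) → FL=S FR=S RL=S RR=W
cmd 4: advance +22 → t=43, phase=(0,3,4,12) → FL=S FR=S RL=S RR=W
cmd 5: advance +9 → t=52, phase=(9,12,13,21) → FL=W FR=W RL=W RR=W
cmd 6: advance +14 → t=66, phase=(23,2,3,11) → FL=W FR=S RL=S RR=W
cmd 7: advance +9 → t=75, phase=(8,11,12,20) → FL=W FR=W RL=W RR=W
cmd 8: advance +8 → t=83, phase=(16,19,20,4) → FL=W FR=W RL=W RR=S

after cmd 1 (t=7): FL=W FR=W RL=W RR=S
after cmd 2 (t=10): FL=W FR=W RL=W RR=S
after cmd 3 (t=21): FL=S FR=S RL=S RR=W
after cmd 4 (t=43): FL=S FR=S RL=S RR=W
after cmd 5 (t=52): FL=W FR=W RL=W RR=W
after cmd 6 (t=66): FL=W FR=S RL=S RR=W
after cmd 7 (t=75): FL=W FR=W RL=W RR=W
after cmd 8 (t=83): FL=W FR=W RL=W RR=S


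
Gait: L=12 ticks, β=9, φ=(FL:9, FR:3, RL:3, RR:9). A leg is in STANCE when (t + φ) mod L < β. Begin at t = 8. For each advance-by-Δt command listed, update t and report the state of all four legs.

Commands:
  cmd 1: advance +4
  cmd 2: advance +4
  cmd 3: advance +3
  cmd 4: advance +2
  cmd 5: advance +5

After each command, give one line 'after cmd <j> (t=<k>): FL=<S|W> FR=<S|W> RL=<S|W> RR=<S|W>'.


start t=8: FL=S FR=W RL=W RR=S
cmd 1: advance +4 → t=12, phase=(9,3,3,9) → FL=W FR=S RL=S RR=W
cmd 2: advance +4 → t=16, phase=(1,7,7,1) → FL=S FR=S RL=S RR=S
cmd 3: advance +3 → t=19, phase=(4,10,10,4) → FL=S FR=W RL=W RR=S
cmd 4: advance +2 → t=21, phase=(6,0,0,6) → FL=S FR=S RL=S RR=S
cmd 5: advance +5 → t=26, phase=(11,5,5,11) → FL=W FR=S RL=S RR=W

after cmd 1 (t=12): FL=W FR=S RL=S RR=W
after cmd 2 (t=16): FL=S FR=S RL=S RR=S
after cmd 3 (t=19): FL=S FR=W RL=W RR=S
after cmd 4 (t=21): FL=S FR=S RL=S RR=S
after cmd 5 (t=26): FL=W FR=S RL=S RR=W


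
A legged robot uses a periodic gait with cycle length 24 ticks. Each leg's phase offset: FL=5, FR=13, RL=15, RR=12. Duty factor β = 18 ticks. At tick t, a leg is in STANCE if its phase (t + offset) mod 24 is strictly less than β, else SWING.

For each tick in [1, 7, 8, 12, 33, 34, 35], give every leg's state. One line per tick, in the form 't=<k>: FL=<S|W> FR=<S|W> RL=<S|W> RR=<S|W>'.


t=1: FL=S FR=S RL=S RR=S
t=7: FL=S FR=W RL=W RR=W
t=8: FL=S FR=W RL=W RR=W
t=12: FL=S FR=S RL=S RR=S
t=33: FL=S FR=W RL=S RR=W
t=34: FL=S FR=W RL=S RR=W
t=35: FL=S FR=S RL=S RR=W

t=1: phase=(6,14,16,13) vs β=18 → FL=S FR=S RL=S RR=S
t=7: phase=(12,20,22,19) vs β=18 → FL=S FR=W RL=W RR=W
t=8: phase=(13,21,23,20) vs β=18 → FL=S FR=W RL=W RR=W
t=12: phase=(17,1,3,0) vs β=18 → FL=S FR=S RL=S RR=S
t=33: phase=(14,22,0,21) vs β=18 → FL=S FR=W RL=S RR=W
t=34: phase=(15,23,1,22) vs β=18 → FL=S FR=W RL=S RR=W
t=35: phase=(16,0,2,23) vs β=18 → FL=S FR=S RL=S RR=W


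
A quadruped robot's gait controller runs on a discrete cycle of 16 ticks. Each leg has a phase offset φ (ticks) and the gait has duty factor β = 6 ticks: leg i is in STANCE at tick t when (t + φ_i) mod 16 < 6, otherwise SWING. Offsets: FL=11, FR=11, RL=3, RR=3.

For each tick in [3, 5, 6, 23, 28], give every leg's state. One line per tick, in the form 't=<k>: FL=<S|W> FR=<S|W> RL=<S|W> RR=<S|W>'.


t=3: phase=(14,14,6,6) vs β=6 → FL=W FR=W RL=W RR=W
t=5: phase=(0,0,8,8) vs β=6 → FL=S FR=S RL=W RR=W
t=6: phase=(1,1,9,9) vs β=6 → FL=S FR=S RL=W RR=W
t=23: phase=(2,2,10,10) vs β=6 → FL=S FR=S RL=W RR=W
t=28: phase=(7,7,15,15) vs β=6 → FL=W FR=W RL=W RR=W

t=3: FL=W FR=W RL=W RR=W
t=5: FL=S FR=S RL=W RR=W
t=6: FL=S FR=S RL=W RR=W
t=23: FL=S FR=S RL=W RR=W
t=28: FL=W FR=W RL=W RR=W


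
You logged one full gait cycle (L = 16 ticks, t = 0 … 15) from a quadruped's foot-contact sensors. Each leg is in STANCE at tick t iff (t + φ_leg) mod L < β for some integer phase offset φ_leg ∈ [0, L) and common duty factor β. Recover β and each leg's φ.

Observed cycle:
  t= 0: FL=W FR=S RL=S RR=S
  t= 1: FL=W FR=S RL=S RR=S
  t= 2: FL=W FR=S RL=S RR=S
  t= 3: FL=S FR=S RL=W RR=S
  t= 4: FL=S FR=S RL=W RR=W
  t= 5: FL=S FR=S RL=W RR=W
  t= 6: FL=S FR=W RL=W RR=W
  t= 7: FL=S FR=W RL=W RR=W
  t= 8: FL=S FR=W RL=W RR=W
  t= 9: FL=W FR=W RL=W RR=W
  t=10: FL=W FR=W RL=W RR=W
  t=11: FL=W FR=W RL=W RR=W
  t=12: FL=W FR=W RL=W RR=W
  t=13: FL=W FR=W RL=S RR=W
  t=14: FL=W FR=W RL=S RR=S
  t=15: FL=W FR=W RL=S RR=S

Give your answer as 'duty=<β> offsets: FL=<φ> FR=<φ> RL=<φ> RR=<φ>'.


duty=6 offsets: FL=13 FR=0 RL=3 RR=2

duty β = stance ticks per leg = 6
FL: stance ticks = 6; W→S at t=3 → φ=13
FR: stance ticks = 6; W→S at t=0 → φ=0
RL: stance ticks = 6; W→S at t=13 → φ=3
RR: stance ticks = 6; W→S at t=14 → φ=2


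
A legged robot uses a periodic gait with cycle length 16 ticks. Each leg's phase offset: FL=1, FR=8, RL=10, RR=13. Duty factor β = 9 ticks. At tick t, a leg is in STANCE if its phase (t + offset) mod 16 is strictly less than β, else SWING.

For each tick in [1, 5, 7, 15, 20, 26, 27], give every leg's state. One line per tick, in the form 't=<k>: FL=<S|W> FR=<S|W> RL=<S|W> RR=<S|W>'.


t=1: phase=(2,9,11,14) vs β=9 → FL=S FR=W RL=W RR=W
t=5: phase=(6,13,15,2) vs β=9 → FL=S FR=W RL=W RR=S
t=7: phase=(8,15,1,4) vs β=9 → FL=S FR=W RL=S RR=S
t=15: phase=(0,7,9,12) vs β=9 → FL=S FR=S RL=W RR=W
t=20: phase=(5,12,14,1) vs β=9 → FL=S FR=W RL=W RR=S
t=26: phase=(11,2,4,7) vs β=9 → FL=W FR=S RL=S RR=S
t=27: phase=(12,3,5,8) vs β=9 → FL=W FR=S RL=S RR=S

t=1: FL=S FR=W RL=W RR=W
t=5: FL=S FR=W RL=W RR=S
t=7: FL=S FR=W RL=S RR=S
t=15: FL=S FR=S RL=W RR=W
t=20: FL=S FR=W RL=W RR=S
t=26: FL=W FR=S RL=S RR=S
t=27: FL=W FR=S RL=S RR=S


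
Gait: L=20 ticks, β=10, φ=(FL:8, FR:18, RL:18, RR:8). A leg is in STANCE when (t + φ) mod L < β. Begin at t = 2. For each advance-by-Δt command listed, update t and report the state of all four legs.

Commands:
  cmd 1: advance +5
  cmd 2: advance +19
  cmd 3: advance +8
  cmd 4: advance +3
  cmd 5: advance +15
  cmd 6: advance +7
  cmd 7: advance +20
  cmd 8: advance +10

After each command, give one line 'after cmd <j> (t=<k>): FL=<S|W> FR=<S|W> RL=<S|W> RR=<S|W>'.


after cmd 1 (t=7): FL=W FR=S RL=S RR=W
after cmd 2 (t=26): FL=W FR=S RL=S RR=W
after cmd 3 (t=34): FL=S FR=W RL=W RR=S
after cmd 4 (t=37): FL=S FR=W RL=W RR=S
after cmd 5 (t=52): FL=S FR=W RL=W RR=S
after cmd 6 (t=59): FL=S FR=W RL=W RR=S
after cmd 7 (t=79): FL=S FR=W RL=W RR=S
after cmd 8 (t=89): FL=W FR=S RL=S RR=W

start t=2: FL=W FR=S RL=S RR=W
cmd 1: advance +5 → t=7, phase=(15,5,5,15) → FL=W FR=S RL=S RR=W
cmd 2: advance +19 → t=26, phase=(14,4,4,14) → FL=W FR=S RL=S RR=W
cmd 3: advance +8 → t=34, phase=(2,12,12,2) → FL=S FR=W RL=W RR=S
cmd 4: advance +3 → t=37, phase=(5,15,15,5) → FL=S FR=W RL=W RR=S
cmd 5: advance +15 → t=52, phase=(0,10,10,0) → FL=S FR=W RL=W RR=S
cmd 6: advance +7 → t=59, phase=(7,17,17,7) → FL=S FR=W RL=W RR=S
cmd 7: advance +20 → t=79, phase=(7,17,17,7) → FL=S FR=W RL=W RR=S
cmd 8: advance +10 → t=89, phase=(17,7,7,17) → FL=W FR=S RL=S RR=W


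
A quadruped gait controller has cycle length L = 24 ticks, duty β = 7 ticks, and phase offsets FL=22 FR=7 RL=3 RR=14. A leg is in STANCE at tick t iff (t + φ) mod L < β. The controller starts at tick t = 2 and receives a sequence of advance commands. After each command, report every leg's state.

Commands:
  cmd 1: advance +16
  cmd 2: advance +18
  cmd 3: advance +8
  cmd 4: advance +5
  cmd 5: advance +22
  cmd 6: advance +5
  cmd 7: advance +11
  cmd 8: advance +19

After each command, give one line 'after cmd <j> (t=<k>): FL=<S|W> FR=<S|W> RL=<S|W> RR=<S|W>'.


after cmd 1 (t=18): FL=W FR=S RL=W RR=W
after cmd 2 (t=36): FL=W FR=W RL=W RR=S
after cmd 3 (t=44): FL=W FR=S RL=W RR=W
after cmd 4 (t=49): FL=W FR=W RL=S RR=W
after cmd 5 (t=71): FL=W FR=S RL=S RR=W
after cmd 6 (t=76): FL=S FR=W RL=W RR=W
after cmd 7 (t=87): FL=W FR=W RL=W RR=S
after cmd 8 (t=106): FL=W FR=W RL=W RR=S

start t=2: FL=S FR=W RL=S RR=W
cmd 1: advance +16 → t=18, phase=(16,1,21,8) → FL=W FR=S RL=W RR=W
cmd 2: advance +18 → t=36, phase=(10,19,15,2) → FL=W FR=W RL=W RR=S
cmd 3: advance +8 → t=44, phase=(18,3,23,10) → FL=W FR=S RL=W RR=W
cmd 4: advance +5 → t=49, phase=(23,8,4,15) → FL=W FR=W RL=S RR=W
cmd 5: advance +22 → t=71, phase=(21,6,2,13) → FL=W FR=S RL=S RR=W
cmd 6: advance +5 → t=76, phase=(2,11,7,18) → FL=S FR=W RL=W RR=W
cmd 7: advance +11 → t=87, phase=(13,22,18,5) → FL=W FR=W RL=W RR=S
cmd 8: advance +19 → t=106, phase=(8,17,13,0) → FL=W FR=W RL=W RR=S
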